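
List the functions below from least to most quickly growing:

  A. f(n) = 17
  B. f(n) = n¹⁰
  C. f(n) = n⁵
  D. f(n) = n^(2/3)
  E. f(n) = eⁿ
A < D < C < B < E

Comparing growth rates:
A = 17 is O(1)
D = n^(2/3) is O(n^(2/3))
C = n⁵ is O(n⁵)
B = n¹⁰ is O(n¹⁰)
E = eⁿ is O(eⁿ)

Therefore, the order from slowest to fastest is: A < D < C < B < E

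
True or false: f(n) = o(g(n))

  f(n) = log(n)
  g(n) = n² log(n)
True

f(n) = log(n) is O(log n), and g(n) = n² log(n) is O(n² log n).
Since O(log n) grows strictly slower than O(n² log n), f(n) = o(g(n)) is true.
This means lim(n→∞) f(n)/g(n) = 0.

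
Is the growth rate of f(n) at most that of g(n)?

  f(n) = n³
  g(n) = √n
False

f(n) = n³ is O(n³), and g(n) = √n is O(√n).
Since O(n³) grows faster than O(√n), f(n) = O(g(n)) is false.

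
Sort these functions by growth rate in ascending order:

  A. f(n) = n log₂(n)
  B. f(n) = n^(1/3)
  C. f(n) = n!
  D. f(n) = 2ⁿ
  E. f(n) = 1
E < B < A < D < C

Comparing growth rates:
E = 1 is O(1)
B = n^(1/3) is O(n^(1/3))
A = n log₂(n) is O(n log n)
D = 2ⁿ is O(2ⁿ)
C = n! is O(n!)

Therefore, the order from slowest to fastest is: E < B < A < D < C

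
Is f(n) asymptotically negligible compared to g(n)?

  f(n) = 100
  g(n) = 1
False

f(n) = 100 is O(1), and g(n) = 1 is O(1).
Since they have the same growth rate, f(n) = o(g(n)) is false.
(f = o(g) requires f to grow strictly slower, not equal.)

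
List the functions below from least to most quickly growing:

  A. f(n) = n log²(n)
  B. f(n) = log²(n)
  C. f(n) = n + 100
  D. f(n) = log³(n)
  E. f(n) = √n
B < D < E < C < A

Comparing growth rates:
B = log²(n) is O(log² n)
D = log³(n) is O(log³ n)
E = √n is O(√n)
C = n + 100 is O(n)
A = n log²(n) is O(n log² n)

Therefore, the order from slowest to fastest is: B < D < E < C < A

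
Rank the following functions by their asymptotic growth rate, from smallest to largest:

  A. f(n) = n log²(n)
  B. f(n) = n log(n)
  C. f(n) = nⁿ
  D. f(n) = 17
D < B < A < C

Comparing growth rates:
D = 17 is O(1)
B = n log(n) is O(n log n)
A = n log²(n) is O(n log² n)
C = nⁿ is O(nⁿ)

Therefore, the order from slowest to fastest is: D < B < A < C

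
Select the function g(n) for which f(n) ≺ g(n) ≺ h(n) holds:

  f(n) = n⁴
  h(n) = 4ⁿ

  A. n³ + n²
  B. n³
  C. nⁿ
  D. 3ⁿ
D

We need g(n) with n⁴ = o(g(n)) and g(n) = o(4ⁿ), i.e. O(n⁴) ≺ g ≺ O(4ⁿ).
Check each option:
  A. n³ + n² — O(n³) does not grow strictly faster than f(n)
  B. n³ — O(n³) does not grow strictly faster than f(n)
  C. nⁿ — O(nⁿ) does not grow strictly slower than h(n)
  D. 3ⁿ — O(3ⁿ) is strictly between O(n⁴) and O(4ⁿ) ✓

Only option D (3ⁿ) lies strictly between.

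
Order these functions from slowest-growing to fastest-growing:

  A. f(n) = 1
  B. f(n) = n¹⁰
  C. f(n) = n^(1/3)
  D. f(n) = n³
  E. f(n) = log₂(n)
A < E < C < D < B

Comparing growth rates:
A = 1 is O(1)
E = log₂(n) is O(log n)
C = n^(1/3) is O(n^(1/3))
D = n³ is O(n³)
B = n¹⁰ is O(n¹⁰)

Therefore, the order from slowest to fastest is: A < E < C < D < B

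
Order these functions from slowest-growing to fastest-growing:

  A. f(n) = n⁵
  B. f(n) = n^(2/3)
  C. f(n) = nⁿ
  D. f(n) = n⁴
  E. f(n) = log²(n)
E < B < D < A < C

Comparing growth rates:
E = log²(n) is O(log² n)
B = n^(2/3) is O(n^(2/3))
D = n⁴ is O(n⁴)
A = n⁵ is O(n⁵)
C = nⁿ is O(nⁿ)

Therefore, the order from slowest to fastest is: E < B < D < A < C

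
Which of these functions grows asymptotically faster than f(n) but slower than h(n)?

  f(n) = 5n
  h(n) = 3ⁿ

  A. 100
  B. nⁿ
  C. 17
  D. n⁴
D

We need g(n) with 5n = o(g(n)) and g(n) = o(3ⁿ), i.e. O(n) ≺ g ≺ O(3ⁿ).
Check each option:
  A. 100 — O(1) does not grow strictly faster than f(n)
  B. nⁿ — O(nⁿ) does not grow strictly slower than h(n)
  C. 17 — O(1) does not grow strictly faster than f(n)
  D. n⁴ — O(n⁴) is strictly between O(n) and O(3ⁿ) ✓

Only option D (n⁴) lies strictly between.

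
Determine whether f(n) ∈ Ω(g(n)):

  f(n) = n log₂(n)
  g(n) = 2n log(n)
True

f(n) = n log₂(n) and g(n) = 2n log(n) are both O(n log n).
Big-Ω permits equal growth rates (f ≥ c·g for some c > 0), so f(n) = Ω(g(n)) is true.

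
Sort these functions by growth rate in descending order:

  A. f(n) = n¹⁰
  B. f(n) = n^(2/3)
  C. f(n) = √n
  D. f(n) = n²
A > D > B > C

Comparing growth rates:
A = n¹⁰ is O(n¹⁰)
D = n² is O(n²)
B = n^(2/3) is O(n^(2/3))
C = √n is O(√n)

Therefore, the order from fastest to slowest is: A > D > B > C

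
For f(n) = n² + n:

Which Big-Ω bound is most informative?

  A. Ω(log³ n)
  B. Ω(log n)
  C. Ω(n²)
C

f(n) = n² + n is Ω(n²).
All listed options are valid Big-Ω bounds (lower bounds),
but Ω(n²) is the tightest (largest valid bound).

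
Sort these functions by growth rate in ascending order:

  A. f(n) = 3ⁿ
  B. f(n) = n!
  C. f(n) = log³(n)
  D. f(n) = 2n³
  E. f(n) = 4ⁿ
C < D < A < E < B

Comparing growth rates:
C = log³(n) is O(log³ n)
D = 2n³ is O(n³)
A = 3ⁿ is O(3ⁿ)
E = 4ⁿ is O(4ⁿ)
B = n! is O(n!)

Therefore, the order from slowest to fastest is: C < D < A < E < B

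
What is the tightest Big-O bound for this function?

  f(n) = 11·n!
O(n!)

The dominant term in 11·n! is 11·n!, which is Θ(n!).
Constants are absorbed, so the tightest bound is O(n!).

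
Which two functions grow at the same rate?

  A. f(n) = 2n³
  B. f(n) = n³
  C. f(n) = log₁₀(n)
A and B

Examining each function:
  A. 2n³ is O(n³)
  B. n³ is O(n³)
  C. log₁₀(n) is O(log n)

Functions A and B both have the same complexity class.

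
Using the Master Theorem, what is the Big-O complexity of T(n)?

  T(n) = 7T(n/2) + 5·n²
Θ(n^log₂(7))

Master Theorem: a = 7, b = 2, f(n) = 5·n².
Compute the critical exponent d = log₂(7) = 2.807.
Compare f(n) = Θ(n²) against n^d:
  k = 2 < d = 2.807, so f(n) = O(n^(d-ε)) — Case 1.
  The recursion cost dominates: T(n) = Θ(n^d) = Θ(n^log₂(7)).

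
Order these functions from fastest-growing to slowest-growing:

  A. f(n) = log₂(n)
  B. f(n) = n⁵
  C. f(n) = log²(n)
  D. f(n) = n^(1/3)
B > D > C > A

Comparing growth rates:
B = n⁵ is O(n⁵)
D = n^(1/3) is O(n^(1/3))
C = log²(n) is O(log² n)
A = log₂(n) is O(log n)

Therefore, the order from fastest to slowest is: B > D > C > A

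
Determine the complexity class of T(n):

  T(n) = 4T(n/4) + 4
Θ(n)

Master Theorem: a = 4, b = 4, f(n) = 4.
Compute the critical exponent d = log₄(4) = 1.
Compare f(n) = Θ(1) against n^d:
  k = 0 < d = 1, so f(n) = O(n^(d-ε)) — Case 1.
  The recursion cost dominates: T(n) = Θ(n^d) = Θ(n).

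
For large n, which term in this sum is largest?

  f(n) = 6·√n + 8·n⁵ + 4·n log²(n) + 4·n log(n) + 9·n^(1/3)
8·n⁵

Looking at each term:
  - 6·√n is O(√n)
  - 8·n⁵ is O(n⁵)
  - 4·n log²(n) is O(n log² n)
  - 4·n log(n) is O(n log n)
  - 9·n^(1/3) is O(n^(1/3))

The term 8·n⁵ (O(n⁵)) grows fastest and dominates all others.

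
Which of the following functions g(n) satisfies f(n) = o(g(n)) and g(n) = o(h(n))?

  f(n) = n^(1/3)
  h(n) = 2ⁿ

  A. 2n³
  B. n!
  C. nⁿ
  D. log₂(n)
A

We need g(n) with n^(1/3) = o(g(n)) and g(n) = o(2ⁿ), i.e. O(n^(1/3)) ≺ g ≺ O(2ⁿ).
Check each option:
  A. 2n³ — O(n³) is strictly between O(n^(1/3)) and O(2ⁿ) ✓
  B. n! — O(n!) does not grow strictly slower than h(n)
  C. nⁿ — O(nⁿ) does not grow strictly slower than h(n)
  D. log₂(n) — O(log n) does not grow strictly faster than f(n)

Only option A (2n³) lies strictly between.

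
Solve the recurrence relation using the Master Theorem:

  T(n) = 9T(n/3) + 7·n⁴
Θ(n⁴)

Master Theorem: a = 9, b = 3, f(n) = 7·n⁴.
Compute the critical exponent d = log₃(9) = 2.
Compare f(n) = Θ(n⁴) against n^d:
  k = 4 > d = 2, so f(n) = Ω(n^(d+ε)) — Case 3.
  Regularity: a·(n/b)^4/n^4 = a/b^4 = 9/81 < 1 ✓.
  The top-level work dominates: T(n) = Θ(f(n)) = Θ(n⁴).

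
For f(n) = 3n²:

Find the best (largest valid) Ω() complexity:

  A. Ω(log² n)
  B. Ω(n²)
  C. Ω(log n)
B

f(n) = 3n² is Ω(n²).
All listed options are valid Big-Ω bounds (lower bounds),
but Ω(n²) is the tightest (largest valid bound).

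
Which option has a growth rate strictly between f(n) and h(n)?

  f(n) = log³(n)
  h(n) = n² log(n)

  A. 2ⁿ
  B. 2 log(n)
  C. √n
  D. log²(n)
C

We need g(n) with log³(n) = o(g(n)) and g(n) = o(n² log(n)), i.e. O(log³ n) ≺ g ≺ O(n² log n).
Check each option:
  A. 2ⁿ — O(2ⁿ) does not grow strictly slower than h(n)
  B. 2 log(n) — O(log n) does not grow strictly faster than f(n)
  C. √n — O(√n) is strictly between O(log³ n) and O(n² log n) ✓
  D. log²(n) — O(log² n) does not grow strictly faster than f(n)

Only option C (√n) lies strictly between.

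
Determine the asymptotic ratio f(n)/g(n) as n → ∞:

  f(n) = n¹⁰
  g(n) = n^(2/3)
∞

Since n¹⁰ (O(n¹⁰)) grows faster than n^(2/3) (O(n^(2/3))),
the ratio f(n)/g(n) → ∞ as n → ∞.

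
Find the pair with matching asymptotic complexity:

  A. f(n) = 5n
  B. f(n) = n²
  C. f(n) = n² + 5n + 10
B and C

Examining each function:
  A. 5n is O(n)
  B. n² is O(n²)
  C. n² + 5n + 10 is O(n²)

Functions B and C both have the same complexity class.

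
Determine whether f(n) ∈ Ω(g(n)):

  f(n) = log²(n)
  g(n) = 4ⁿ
False

f(n) = log²(n) is O(log² n), and g(n) = 4ⁿ is O(4ⁿ).
Since O(log² n) grows slower than O(4ⁿ), f(n) = Ω(g(n)) is false.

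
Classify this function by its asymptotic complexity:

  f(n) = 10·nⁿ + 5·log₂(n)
O(nⁿ)

The dominant term in 10·nⁿ + 5·log₂(n) is 10·nⁿ, which is Θ(nⁿ).
Lower-order terms (5·log₂(n)) are asymptotically negligible.
Constants are absorbed, so the tightest bound is O(nⁿ).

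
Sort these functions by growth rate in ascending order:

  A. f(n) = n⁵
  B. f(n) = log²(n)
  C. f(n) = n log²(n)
B < C < A

Comparing growth rates:
B = log²(n) is O(log² n)
C = n log²(n) is O(n log² n)
A = n⁵ is O(n⁵)

Therefore, the order from slowest to fastest is: B < C < A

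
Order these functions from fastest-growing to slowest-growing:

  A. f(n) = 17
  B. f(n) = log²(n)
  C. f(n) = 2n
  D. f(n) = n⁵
D > C > B > A

Comparing growth rates:
D = n⁵ is O(n⁵)
C = 2n is O(n)
B = log²(n) is O(log² n)
A = 17 is O(1)

Therefore, the order from fastest to slowest is: D > C > B > A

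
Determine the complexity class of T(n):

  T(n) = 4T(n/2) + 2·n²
Θ(n² log n)

Master Theorem: a = 4, b = 2, f(n) = 2·n².
Compute the critical exponent d = log₂(4) = 2.
Compare f(n) = Θ(n²) against n^d:
  k = 2 = d, so f(n) = Θ(n^d) — Case 2.
  Work is balanced across levels: T(n) = Θ(n^d log n) = Θ(n² log n).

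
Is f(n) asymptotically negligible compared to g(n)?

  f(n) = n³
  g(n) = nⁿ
True

f(n) = n³ is O(n³), and g(n) = nⁿ is O(nⁿ).
Since O(n³) grows strictly slower than O(nⁿ), f(n) = o(g(n)) is true.
This means lim(n→∞) f(n)/g(n) = 0.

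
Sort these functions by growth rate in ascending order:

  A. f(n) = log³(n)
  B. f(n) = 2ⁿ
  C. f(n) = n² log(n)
A < C < B

Comparing growth rates:
A = log³(n) is O(log³ n)
C = n² log(n) is O(n² log n)
B = 2ⁿ is O(2ⁿ)

Therefore, the order from slowest to fastest is: A < C < B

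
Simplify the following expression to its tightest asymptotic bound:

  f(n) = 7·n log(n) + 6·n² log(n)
Θ(n² log n)

Order the terms by growth rate: 7·n log(n) ≺ 6·n² log(n).
The fastest-growing term 6·n² log(n) dominates as n → ∞; dropping its constant factor gives Θ(n² log n).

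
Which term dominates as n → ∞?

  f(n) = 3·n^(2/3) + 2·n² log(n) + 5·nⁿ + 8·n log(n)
5·nⁿ

Looking at each term:
  - 3·n^(2/3) is O(n^(2/3))
  - 2·n² log(n) is O(n² log n)
  - 5·nⁿ is O(nⁿ)
  - 8·n log(n) is O(n log n)

The term 5·nⁿ (O(nⁿ)) grows fastest and dominates all others.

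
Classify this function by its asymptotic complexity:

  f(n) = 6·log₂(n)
O(log n)

The dominant term in 6·log₂(n) is 6·log₂(n), which is Θ(log n).
Constants are absorbed, so the tightest bound is O(log n).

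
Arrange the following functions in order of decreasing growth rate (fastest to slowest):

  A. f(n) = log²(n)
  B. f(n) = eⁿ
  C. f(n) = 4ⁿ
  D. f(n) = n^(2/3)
C > B > D > A

Comparing growth rates:
C = 4ⁿ is O(4ⁿ)
B = eⁿ is O(eⁿ)
D = n^(2/3) is O(n^(2/3))
A = log²(n) is O(log² n)

Therefore, the order from fastest to slowest is: C > B > D > A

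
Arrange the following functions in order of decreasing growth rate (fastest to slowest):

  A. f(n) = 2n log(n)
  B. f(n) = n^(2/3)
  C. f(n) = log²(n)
A > B > C

Comparing growth rates:
A = 2n log(n) is O(n log n)
B = n^(2/3) is O(n^(2/3))
C = log²(n) is O(log² n)

Therefore, the order from fastest to slowest is: A > B > C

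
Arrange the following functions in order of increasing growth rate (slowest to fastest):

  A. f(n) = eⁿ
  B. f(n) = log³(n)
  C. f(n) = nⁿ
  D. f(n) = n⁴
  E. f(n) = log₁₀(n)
E < B < D < A < C

Comparing growth rates:
E = log₁₀(n) is O(log n)
B = log³(n) is O(log³ n)
D = n⁴ is O(n⁴)
A = eⁿ is O(eⁿ)
C = nⁿ is O(nⁿ)

Therefore, the order from slowest to fastest is: E < B < D < A < C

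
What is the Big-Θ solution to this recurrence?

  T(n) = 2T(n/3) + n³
Θ(n³)

Master Theorem: a = 2, b = 3, f(n) = n³.
Compute the critical exponent d = log₃(2) = 0.631.
Compare f(n) = Θ(n³) against n^d:
  k = 3 > d = 0.631, so f(n) = Ω(n^(d+ε)) — Case 3.
  Regularity: a·(n/b)^3/n^3 = a/b^3 = 2/27 < 1 ✓.
  The top-level work dominates: T(n) = Θ(f(n)) = Θ(n³).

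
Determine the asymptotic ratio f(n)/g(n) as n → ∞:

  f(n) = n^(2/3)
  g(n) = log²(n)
∞

Since n^(2/3) (O(n^(2/3))) grows faster than log²(n) (O(log² n)),
the ratio f(n)/g(n) → ∞ as n → ∞.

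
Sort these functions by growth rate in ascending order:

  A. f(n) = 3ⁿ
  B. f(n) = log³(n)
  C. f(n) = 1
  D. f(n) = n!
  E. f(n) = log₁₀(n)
C < E < B < A < D

Comparing growth rates:
C = 1 is O(1)
E = log₁₀(n) is O(log n)
B = log³(n) is O(log³ n)
A = 3ⁿ is O(3ⁿ)
D = n! is O(n!)

Therefore, the order from slowest to fastest is: C < E < B < A < D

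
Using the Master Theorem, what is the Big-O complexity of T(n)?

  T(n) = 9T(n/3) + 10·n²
Θ(n² log n)

Master Theorem: a = 9, b = 3, f(n) = 10·n².
Compute the critical exponent d = log₃(9) = 2.
Compare f(n) = Θ(n²) against n^d:
  k = 2 = d, so f(n) = Θ(n^d) — Case 2.
  Work is balanced across levels: T(n) = Θ(n^d log n) = Θ(n² log n).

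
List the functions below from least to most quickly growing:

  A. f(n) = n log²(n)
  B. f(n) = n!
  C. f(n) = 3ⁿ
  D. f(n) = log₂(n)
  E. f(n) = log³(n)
D < E < A < C < B

Comparing growth rates:
D = log₂(n) is O(log n)
E = log³(n) is O(log³ n)
A = n log²(n) is O(n log² n)
C = 3ⁿ is O(3ⁿ)
B = n! is O(n!)

Therefore, the order from slowest to fastest is: D < E < A < C < B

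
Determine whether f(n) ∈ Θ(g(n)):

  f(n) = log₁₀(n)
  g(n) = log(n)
True

f(n) = log₁₀(n) and g(n) = log(n) are both O(log n).
Since they have the same asymptotic growth rate, f(n) = Θ(g(n)) is true.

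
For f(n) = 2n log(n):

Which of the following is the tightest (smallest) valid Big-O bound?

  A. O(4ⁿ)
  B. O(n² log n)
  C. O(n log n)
C

f(n) = 2n log(n) is O(n log n).
All listed options are valid Big-O bounds (upper bounds),
but O(n log n) is the tightest (smallest valid bound).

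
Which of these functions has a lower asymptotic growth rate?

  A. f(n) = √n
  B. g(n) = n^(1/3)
B

f(n) = √n is O(√n), while g(n) = n^(1/3) is O(n^(1/3)).
Since O(n^(1/3)) grows slower than O(√n), g(n) is dominated.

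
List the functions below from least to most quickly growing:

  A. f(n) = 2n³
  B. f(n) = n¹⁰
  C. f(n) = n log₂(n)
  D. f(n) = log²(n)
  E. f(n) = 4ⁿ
D < C < A < B < E

Comparing growth rates:
D = log²(n) is O(log² n)
C = n log₂(n) is O(n log n)
A = 2n³ is O(n³)
B = n¹⁰ is O(n¹⁰)
E = 4ⁿ is O(4ⁿ)

Therefore, the order from slowest to fastest is: D < C < A < B < E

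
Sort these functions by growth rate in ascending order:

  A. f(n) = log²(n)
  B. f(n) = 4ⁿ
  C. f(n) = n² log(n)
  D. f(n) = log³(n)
A < D < C < B

Comparing growth rates:
A = log²(n) is O(log² n)
D = log³(n) is O(log³ n)
C = n² log(n) is O(n² log n)
B = 4ⁿ is O(4ⁿ)

Therefore, the order from slowest to fastest is: A < D < C < B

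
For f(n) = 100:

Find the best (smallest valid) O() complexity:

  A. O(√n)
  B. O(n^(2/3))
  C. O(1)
C

f(n) = 100 is O(1).
All listed options are valid Big-O bounds (upper bounds),
but O(1) is the tightest (smallest valid bound).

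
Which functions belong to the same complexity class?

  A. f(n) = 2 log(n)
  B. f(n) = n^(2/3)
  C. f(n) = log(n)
A and C

Examining each function:
  A. 2 log(n) is O(log n)
  B. n^(2/3) is O(n^(2/3))
  C. log(n) is O(log n)

Functions A and C both have the same complexity class.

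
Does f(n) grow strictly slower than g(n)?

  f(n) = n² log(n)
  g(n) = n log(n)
False

f(n) = n² log(n) is O(n² log n), and g(n) = n log(n) is O(n log n).
Since O(n² log n) grows faster than or equal to O(n log n), f(n) = o(g(n)) is false.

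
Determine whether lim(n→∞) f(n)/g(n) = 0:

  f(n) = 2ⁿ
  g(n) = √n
False

f(n) = 2ⁿ is O(2ⁿ), and g(n) = √n is O(√n).
Since O(2ⁿ) grows faster than or equal to O(√n), f(n) = o(g(n)) is false.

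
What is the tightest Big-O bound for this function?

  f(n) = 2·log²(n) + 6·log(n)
O(log² n)

The dominant term in 2·log²(n) + 6·log(n) is 2·log²(n), which is Θ(log² n).
Lower-order terms (6·log(n)) are asymptotically negligible.
Constants are absorbed, so the tightest bound is O(log² n).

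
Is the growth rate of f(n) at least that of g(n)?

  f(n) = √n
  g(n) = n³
False

f(n) = √n is O(√n), and g(n) = n³ is O(n³).
Since O(√n) grows slower than O(n³), f(n) = Ω(g(n)) is false.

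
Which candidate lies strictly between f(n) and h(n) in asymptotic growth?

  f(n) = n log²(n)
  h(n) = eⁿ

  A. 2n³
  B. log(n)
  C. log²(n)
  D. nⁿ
A

We need g(n) with n log²(n) = o(g(n)) and g(n) = o(eⁿ), i.e. O(n log² n) ≺ g ≺ O(eⁿ).
Check each option:
  A. 2n³ — O(n³) is strictly between O(n log² n) and O(eⁿ) ✓
  B. log(n) — O(log n) does not grow strictly faster than f(n)
  C. log²(n) — O(log² n) does not grow strictly faster than f(n)
  D. nⁿ — O(nⁿ) does not grow strictly slower than h(n)

Only option A (2n³) lies strictly between.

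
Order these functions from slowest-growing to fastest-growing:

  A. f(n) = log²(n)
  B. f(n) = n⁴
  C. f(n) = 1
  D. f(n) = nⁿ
C < A < B < D

Comparing growth rates:
C = 1 is O(1)
A = log²(n) is O(log² n)
B = n⁴ is O(n⁴)
D = nⁿ is O(nⁿ)

Therefore, the order from slowest to fastest is: C < A < B < D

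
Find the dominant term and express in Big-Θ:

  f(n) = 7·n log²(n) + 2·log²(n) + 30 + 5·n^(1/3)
Θ(n log² n)

Order the terms by growth rate: 30 ≺ 2·log²(n) ≺ 5·n^(1/3) ≺ 7·n log²(n).
The fastest-growing term 7·n log²(n) dominates as n → ∞; dropping its constant factor gives Θ(n log² n).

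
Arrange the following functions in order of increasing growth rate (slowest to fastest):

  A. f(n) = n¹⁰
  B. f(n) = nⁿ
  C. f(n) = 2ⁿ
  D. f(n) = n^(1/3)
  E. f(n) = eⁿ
D < A < C < E < B

Comparing growth rates:
D = n^(1/3) is O(n^(1/3))
A = n¹⁰ is O(n¹⁰)
C = 2ⁿ is O(2ⁿ)
E = eⁿ is O(eⁿ)
B = nⁿ is O(nⁿ)

Therefore, the order from slowest to fastest is: D < A < C < E < B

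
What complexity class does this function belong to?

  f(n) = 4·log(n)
O(log n)

The dominant term in 4·log(n) is 4·log(n), which is Θ(log n).
Constants are absorbed, so the tightest bound is O(log n).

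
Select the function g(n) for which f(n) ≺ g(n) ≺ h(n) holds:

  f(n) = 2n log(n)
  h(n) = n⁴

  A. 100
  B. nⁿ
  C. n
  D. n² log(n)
D

We need g(n) with 2n log(n) = o(g(n)) and g(n) = o(n⁴), i.e. O(n log n) ≺ g ≺ O(n⁴).
Check each option:
  A. 100 — O(1) does not grow strictly faster than f(n)
  B. nⁿ — O(nⁿ) does not grow strictly slower than h(n)
  C. n — O(n) does not grow strictly faster than f(n)
  D. n² log(n) — O(n² log n) is strictly between O(n log n) and O(n⁴) ✓

Only option D (n² log(n)) lies strictly between.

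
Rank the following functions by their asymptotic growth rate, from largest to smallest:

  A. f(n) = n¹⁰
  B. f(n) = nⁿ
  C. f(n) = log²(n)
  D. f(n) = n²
B > A > D > C

Comparing growth rates:
B = nⁿ is O(nⁿ)
A = n¹⁰ is O(n¹⁰)
D = n² is O(n²)
C = log²(n) is O(log² n)

Therefore, the order from fastest to slowest is: B > A > D > C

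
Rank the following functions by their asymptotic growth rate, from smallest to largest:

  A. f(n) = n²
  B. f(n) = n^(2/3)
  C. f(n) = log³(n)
C < B < A

Comparing growth rates:
C = log³(n) is O(log³ n)
B = n^(2/3) is O(n^(2/3))
A = n² is O(n²)

Therefore, the order from slowest to fastest is: C < B < A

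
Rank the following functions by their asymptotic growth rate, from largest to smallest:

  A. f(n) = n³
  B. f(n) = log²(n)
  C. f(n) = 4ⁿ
C > A > B

Comparing growth rates:
C = 4ⁿ is O(4ⁿ)
A = n³ is O(n³)
B = log²(n) is O(log² n)

Therefore, the order from fastest to slowest is: C > A > B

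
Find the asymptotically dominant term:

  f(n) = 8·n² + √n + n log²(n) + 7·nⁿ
7·nⁿ

Looking at each term:
  - 8·n² is O(n²)
  - √n is O(√n)
  - n log²(n) is O(n log² n)
  - 7·nⁿ is O(nⁿ)

The term 7·nⁿ (O(nⁿ)) grows fastest and dominates all others.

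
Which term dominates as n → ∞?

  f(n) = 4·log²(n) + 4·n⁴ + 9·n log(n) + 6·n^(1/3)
4·n⁴

Looking at each term:
  - 4·log²(n) is O(log² n)
  - 4·n⁴ is O(n⁴)
  - 9·n log(n) is O(n log n)
  - 6·n^(1/3) is O(n^(1/3))

The term 4·n⁴ (O(n⁴)) grows fastest and dominates all others.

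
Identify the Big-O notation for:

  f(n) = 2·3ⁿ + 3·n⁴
O(3ⁿ)

The dominant term in 2·3ⁿ + 3·n⁴ is 2·3ⁿ, which is Θ(3ⁿ).
Lower-order terms (3·n⁴) are asymptotically negligible.
Constants are absorbed, so the tightest bound is O(3ⁿ).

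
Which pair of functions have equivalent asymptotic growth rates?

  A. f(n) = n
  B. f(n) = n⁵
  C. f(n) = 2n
A and C

Examining each function:
  A. n is O(n)
  B. n⁵ is O(n⁵)
  C. 2n is O(n)

Functions A and C both have the same complexity class.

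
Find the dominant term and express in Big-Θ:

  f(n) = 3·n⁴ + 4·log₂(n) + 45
Θ(n⁴)

Order the terms by growth rate: 45 ≺ 4·log₂(n) ≺ 3·n⁴.
The fastest-growing term 3·n⁴ dominates as n → ∞; dropping its constant factor gives Θ(n⁴).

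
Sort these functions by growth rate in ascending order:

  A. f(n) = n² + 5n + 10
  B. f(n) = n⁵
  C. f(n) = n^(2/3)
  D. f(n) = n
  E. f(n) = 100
E < C < D < A < B

Comparing growth rates:
E = 100 is O(1)
C = n^(2/3) is O(n^(2/3))
D = n is O(n)
A = n² + 5n + 10 is O(n²)
B = n⁵ is O(n⁵)

Therefore, the order from slowest to fastest is: E < C < D < A < B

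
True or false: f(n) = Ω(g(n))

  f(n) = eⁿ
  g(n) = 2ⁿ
True

f(n) = eⁿ is O(eⁿ), and g(n) = 2ⁿ is O(2ⁿ).
Since O(eⁿ) grows at least as fast as O(2ⁿ), f(n) = Ω(g(n)) is true.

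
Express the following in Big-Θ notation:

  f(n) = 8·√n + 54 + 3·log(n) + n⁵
Θ(n⁵)

Order the terms by growth rate: 54 ≺ 3·log(n) ≺ 8·√n ≺ n⁵.
The fastest-growing term n⁵ dominates as n → ∞; dropping its constant factor gives Θ(n⁵).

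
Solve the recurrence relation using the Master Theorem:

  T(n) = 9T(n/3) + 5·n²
Θ(n² log n)

Master Theorem: a = 9, b = 3, f(n) = 5·n².
Compute the critical exponent d = log₃(9) = 2.
Compare f(n) = Θ(n²) against n^d:
  k = 2 = d, so f(n) = Θ(n^d) — Case 2.
  Work is balanced across levels: T(n) = Θ(n^d log n) = Θ(n² log n).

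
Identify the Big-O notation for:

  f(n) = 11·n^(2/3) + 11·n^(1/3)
O(n^(2/3))

The dominant term in 11·n^(2/3) + 11·n^(1/3) is 11·n^(2/3), which is Θ(n^(2/3)).
Lower-order terms (11·n^(1/3)) are asymptotically negligible.
Constants are absorbed, so the tightest bound is O(n^(2/3)).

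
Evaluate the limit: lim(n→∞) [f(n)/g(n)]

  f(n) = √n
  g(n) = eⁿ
0

Since √n (O(√n)) grows slower than eⁿ (O(eⁿ)),
the ratio f(n)/g(n) → 0 as n → ∞.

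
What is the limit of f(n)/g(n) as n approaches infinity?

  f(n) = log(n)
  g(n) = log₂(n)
log(2)

Since log(n) and log₂(n) have the same growth rate (O(log n)),
the ratio converges to a constant: log(2).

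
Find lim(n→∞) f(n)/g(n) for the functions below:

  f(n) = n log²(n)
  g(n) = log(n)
∞

Since n log²(n) (O(n log² n)) grows faster than log(n) (O(log n)),
the ratio f(n)/g(n) → ∞ as n → ∞.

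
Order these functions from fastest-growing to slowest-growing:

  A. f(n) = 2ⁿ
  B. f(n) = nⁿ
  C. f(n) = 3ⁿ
B > C > A

Comparing growth rates:
B = nⁿ is O(nⁿ)
C = 3ⁿ is O(3ⁿ)
A = 2ⁿ is O(2ⁿ)

Therefore, the order from fastest to slowest is: B > C > A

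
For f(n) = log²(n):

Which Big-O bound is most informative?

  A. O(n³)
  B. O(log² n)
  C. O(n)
B

f(n) = log²(n) is O(log² n).
All listed options are valid Big-O bounds (upper bounds),
but O(log² n) is the tightest (smallest valid bound).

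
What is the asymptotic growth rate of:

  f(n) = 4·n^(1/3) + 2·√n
Θ(√n)

Order the terms by growth rate: 4·n^(1/3) ≺ 2·√n.
The fastest-growing term 2·√n dominates as n → ∞; dropping its constant factor gives Θ(√n).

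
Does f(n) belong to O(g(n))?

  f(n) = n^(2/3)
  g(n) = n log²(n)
True

f(n) = n^(2/3) is O(n^(2/3)), and g(n) = n log²(n) is O(n log² n).
Since O(n^(2/3)) ⊆ O(n log² n) (f grows no faster than g), f(n) = O(g(n)) is true.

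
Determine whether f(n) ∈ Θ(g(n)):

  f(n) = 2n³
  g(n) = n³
True

f(n) = 2n³ and g(n) = n³ are both O(n³).
Since they have the same asymptotic growth rate, f(n) = Θ(g(n)) is true.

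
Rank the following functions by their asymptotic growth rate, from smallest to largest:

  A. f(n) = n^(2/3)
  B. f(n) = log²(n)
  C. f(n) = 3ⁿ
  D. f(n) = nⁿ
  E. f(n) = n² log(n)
B < A < E < C < D

Comparing growth rates:
B = log²(n) is O(log² n)
A = n^(2/3) is O(n^(2/3))
E = n² log(n) is O(n² log n)
C = 3ⁿ is O(3ⁿ)
D = nⁿ is O(nⁿ)

Therefore, the order from slowest to fastest is: B < A < E < C < D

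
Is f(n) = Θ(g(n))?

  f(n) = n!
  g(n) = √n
False

f(n) = n! is O(n!), and g(n) = √n is O(√n).
Since they have different growth rates, f(n) = Θ(g(n)) is false.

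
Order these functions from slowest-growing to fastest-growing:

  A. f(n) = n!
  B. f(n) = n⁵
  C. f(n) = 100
C < B < A

Comparing growth rates:
C = 100 is O(1)
B = n⁵ is O(n⁵)
A = n! is O(n!)

Therefore, the order from slowest to fastest is: C < B < A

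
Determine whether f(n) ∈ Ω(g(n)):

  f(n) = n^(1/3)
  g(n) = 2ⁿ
False

f(n) = n^(1/3) is O(n^(1/3)), and g(n) = 2ⁿ is O(2ⁿ).
Since O(n^(1/3)) grows slower than O(2ⁿ), f(n) = Ω(g(n)) is false.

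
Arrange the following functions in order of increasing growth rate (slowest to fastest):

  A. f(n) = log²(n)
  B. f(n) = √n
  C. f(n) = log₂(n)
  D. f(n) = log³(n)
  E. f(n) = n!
C < A < D < B < E

Comparing growth rates:
C = log₂(n) is O(log n)
A = log²(n) is O(log² n)
D = log³(n) is O(log³ n)
B = √n is O(√n)
E = n! is O(n!)

Therefore, the order from slowest to fastest is: C < A < D < B < E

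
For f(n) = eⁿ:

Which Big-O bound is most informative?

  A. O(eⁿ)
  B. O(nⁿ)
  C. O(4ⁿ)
A

f(n) = eⁿ is O(eⁿ).
All listed options are valid Big-O bounds (upper bounds),
but O(eⁿ) is the tightest (smallest valid bound).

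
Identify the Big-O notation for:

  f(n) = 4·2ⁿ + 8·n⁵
O(2ⁿ)

The dominant term in 4·2ⁿ + 8·n⁵ is 4·2ⁿ, which is Θ(2ⁿ).
Lower-order terms (8·n⁵) are asymptotically negligible.
Constants are absorbed, so the tightest bound is O(2ⁿ).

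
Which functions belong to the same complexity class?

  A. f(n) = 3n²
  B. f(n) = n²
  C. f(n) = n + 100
A and B

Examining each function:
  A. 3n² is O(n²)
  B. n² is O(n²)
  C. n + 100 is O(n)

Functions A and B both have the same complexity class.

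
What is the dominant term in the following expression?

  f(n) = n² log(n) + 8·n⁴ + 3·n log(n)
8·n⁴

Looking at each term:
  - n² log(n) is O(n² log n)
  - 8·n⁴ is O(n⁴)
  - 3·n log(n) is O(n log n)

The term 8·n⁴ (O(n⁴)) grows fastest and dominates all others.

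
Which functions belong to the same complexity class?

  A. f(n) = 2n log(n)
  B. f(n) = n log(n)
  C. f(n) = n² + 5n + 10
A and B

Examining each function:
  A. 2n log(n) is O(n log n)
  B. n log(n) is O(n log n)
  C. n² + 5n + 10 is O(n²)

Functions A and B both have the same complexity class.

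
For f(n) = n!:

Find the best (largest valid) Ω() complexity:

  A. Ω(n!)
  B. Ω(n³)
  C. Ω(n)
A

f(n) = n! is Ω(n!).
All listed options are valid Big-Ω bounds (lower bounds),
but Ω(n!) is the tightest (largest valid bound).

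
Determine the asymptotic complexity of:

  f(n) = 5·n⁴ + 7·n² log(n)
O(n⁴)

The dominant term in 5·n⁴ + 7·n² log(n) is 5·n⁴, which is Θ(n⁴).
Lower-order terms (7·n² log(n)) are asymptotically negligible.
Constants are absorbed, so the tightest bound is O(n⁴).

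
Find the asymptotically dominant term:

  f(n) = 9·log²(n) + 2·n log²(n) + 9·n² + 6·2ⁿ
6·2ⁿ

Looking at each term:
  - 9·log²(n) is O(log² n)
  - 2·n log²(n) is O(n log² n)
  - 9·n² is O(n²)
  - 6·2ⁿ is O(2ⁿ)

The term 6·2ⁿ (O(2ⁿ)) grows fastest and dominates all others.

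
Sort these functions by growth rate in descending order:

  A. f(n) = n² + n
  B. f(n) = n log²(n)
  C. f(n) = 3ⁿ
C > A > B

Comparing growth rates:
C = 3ⁿ is O(3ⁿ)
A = n² + n is O(n²)
B = n log²(n) is O(n log² n)

Therefore, the order from fastest to slowest is: C > A > B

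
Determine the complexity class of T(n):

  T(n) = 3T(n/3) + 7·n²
Θ(n²)

Master Theorem: a = 3, b = 3, f(n) = 7·n².
Compute the critical exponent d = log₃(3) = 1.
Compare f(n) = Θ(n²) against n^d:
  k = 2 > d = 1, so f(n) = Ω(n^(d+ε)) — Case 3.
  Regularity: a·(n/b)^2/n^2 = a/b^2 = 3/9 < 1 ✓.
  The top-level work dominates: T(n) = Θ(f(n)) = Θ(n²).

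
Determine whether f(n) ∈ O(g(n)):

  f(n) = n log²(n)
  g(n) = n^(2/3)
False

f(n) = n log²(n) is O(n log² n), and g(n) = n^(2/3) is O(n^(2/3)).
Since O(n log² n) grows faster than O(n^(2/3)), f(n) = O(g(n)) is false.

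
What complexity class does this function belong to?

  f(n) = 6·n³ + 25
O(n³)

The dominant term in 6·n³ + 25 is 6·n³, which is Θ(n³).
Lower-order terms (25) are asymptotically negligible.
Constants are absorbed, so the tightest bound is O(n³).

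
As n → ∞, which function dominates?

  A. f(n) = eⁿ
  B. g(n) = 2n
A

f(n) = eⁿ is O(eⁿ), while g(n) = 2n is O(n).
Since O(eⁿ) grows faster than O(n), f(n) dominates.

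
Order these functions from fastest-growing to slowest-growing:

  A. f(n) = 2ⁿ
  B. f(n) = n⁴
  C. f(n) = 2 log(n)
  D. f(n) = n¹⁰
A > D > B > C

Comparing growth rates:
A = 2ⁿ is O(2ⁿ)
D = n¹⁰ is O(n¹⁰)
B = n⁴ is O(n⁴)
C = 2 log(n) is O(log n)

Therefore, the order from fastest to slowest is: A > D > B > C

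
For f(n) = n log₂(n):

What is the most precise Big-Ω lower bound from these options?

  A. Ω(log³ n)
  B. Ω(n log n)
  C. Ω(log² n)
B

f(n) = n log₂(n) is Ω(n log n).
All listed options are valid Big-Ω bounds (lower bounds),
but Ω(n log n) is the tightest (largest valid bound).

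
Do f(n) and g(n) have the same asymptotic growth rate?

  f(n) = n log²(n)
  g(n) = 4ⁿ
False

f(n) = n log²(n) is O(n log² n), and g(n) = 4ⁿ is O(4ⁿ).
Since they have different growth rates, f(n) = Θ(g(n)) is false.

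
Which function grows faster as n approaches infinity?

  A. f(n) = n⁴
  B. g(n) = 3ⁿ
B

f(n) = n⁴ is O(n⁴), while g(n) = 3ⁿ is O(3ⁿ).
Since O(3ⁿ) grows faster than O(n⁴), g(n) dominates.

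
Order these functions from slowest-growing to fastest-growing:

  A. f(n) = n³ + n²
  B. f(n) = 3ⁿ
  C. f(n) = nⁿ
A < B < C

Comparing growth rates:
A = n³ + n² is O(n³)
B = 3ⁿ is O(3ⁿ)
C = nⁿ is O(nⁿ)

Therefore, the order from slowest to fastest is: A < B < C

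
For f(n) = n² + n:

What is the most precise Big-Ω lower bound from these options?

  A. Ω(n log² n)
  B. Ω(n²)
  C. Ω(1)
B

f(n) = n² + n is Ω(n²).
All listed options are valid Big-Ω bounds (lower bounds),
but Ω(n²) is the tightest (largest valid bound).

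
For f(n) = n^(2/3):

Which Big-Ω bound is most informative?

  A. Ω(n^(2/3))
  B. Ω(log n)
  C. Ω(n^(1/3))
A

f(n) = n^(2/3) is Ω(n^(2/3)).
All listed options are valid Big-Ω bounds (lower bounds),
but Ω(n^(2/3)) is the tightest (largest valid bound).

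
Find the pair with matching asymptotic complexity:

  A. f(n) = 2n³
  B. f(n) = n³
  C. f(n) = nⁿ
A and B

Examining each function:
  A. 2n³ is O(n³)
  B. n³ is O(n³)
  C. nⁿ is O(nⁿ)

Functions A and B both have the same complexity class.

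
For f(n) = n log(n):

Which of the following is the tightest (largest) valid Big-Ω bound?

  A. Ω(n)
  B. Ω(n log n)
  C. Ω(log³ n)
B

f(n) = n log(n) is Ω(n log n).
All listed options are valid Big-Ω bounds (lower bounds),
but Ω(n log n) is the tightest (largest valid bound).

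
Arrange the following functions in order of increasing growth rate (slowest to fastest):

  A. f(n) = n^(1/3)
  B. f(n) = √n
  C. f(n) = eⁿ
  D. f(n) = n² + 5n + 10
A < B < D < C

Comparing growth rates:
A = n^(1/3) is O(n^(1/3))
B = √n is O(√n)
D = n² + 5n + 10 is O(n²)
C = eⁿ is O(eⁿ)

Therefore, the order from slowest to fastest is: A < B < D < C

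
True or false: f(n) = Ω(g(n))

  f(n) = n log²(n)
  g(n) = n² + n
False

f(n) = n log²(n) is O(n log² n), and g(n) = n² + n is O(n²).
Since O(n log² n) grows slower than O(n²), f(n) = Ω(g(n)) is false.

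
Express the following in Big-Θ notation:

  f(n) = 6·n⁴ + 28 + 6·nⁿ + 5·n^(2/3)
Θ(nⁿ)

Order the terms by growth rate: 28 ≺ 5·n^(2/3) ≺ 6·n⁴ ≺ 6·nⁿ.
The fastest-growing term 6·nⁿ dominates as n → ∞; dropping its constant factor gives Θ(nⁿ).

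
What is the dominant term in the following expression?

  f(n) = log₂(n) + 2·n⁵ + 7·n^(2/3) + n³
2·n⁵

Looking at each term:
  - log₂(n) is O(log n)
  - 2·n⁵ is O(n⁵)
  - 7·n^(2/3) is O(n^(2/3))
  - n³ is O(n³)

The term 2·n⁵ (O(n⁵)) grows fastest and dominates all others.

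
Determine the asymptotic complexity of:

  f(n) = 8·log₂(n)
O(log n)

The dominant term in 8·log₂(n) is 8·log₂(n), which is Θ(log n).
Constants are absorbed, so the tightest bound is O(log n).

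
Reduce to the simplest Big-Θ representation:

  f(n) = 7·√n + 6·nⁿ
Θ(nⁿ)

Order the terms by growth rate: 7·√n ≺ 6·nⁿ.
The fastest-growing term 6·nⁿ dominates as n → ∞; dropping its constant factor gives Θ(nⁿ).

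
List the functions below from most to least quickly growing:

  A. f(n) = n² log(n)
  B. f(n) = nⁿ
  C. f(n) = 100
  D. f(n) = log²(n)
B > A > D > C

Comparing growth rates:
B = nⁿ is O(nⁿ)
A = n² log(n) is O(n² log n)
D = log²(n) is O(log² n)
C = 100 is O(1)

Therefore, the order from fastest to slowest is: B > A > D > C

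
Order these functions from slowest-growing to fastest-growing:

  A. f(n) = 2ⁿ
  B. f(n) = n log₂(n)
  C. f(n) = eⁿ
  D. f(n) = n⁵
B < D < A < C

Comparing growth rates:
B = n log₂(n) is O(n log n)
D = n⁵ is O(n⁵)
A = 2ⁿ is O(2ⁿ)
C = eⁿ is O(eⁿ)

Therefore, the order from slowest to fastest is: B < D < A < C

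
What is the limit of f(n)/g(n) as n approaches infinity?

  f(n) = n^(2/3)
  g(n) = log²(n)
∞

Since n^(2/3) (O(n^(2/3))) grows faster than log²(n) (O(log² n)),
the ratio f(n)/g(n) → ∞ as n → ∞.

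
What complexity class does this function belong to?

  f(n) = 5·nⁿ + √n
O(nⁿ)

The dominant term in 5·nⁿ + √n is 5·nⁿ, which is Θ(nⁿ).
Lower-order terms (√n) are asymptotically negligible.
Constants are absorbed, so the tightest bound is O(nⁿ).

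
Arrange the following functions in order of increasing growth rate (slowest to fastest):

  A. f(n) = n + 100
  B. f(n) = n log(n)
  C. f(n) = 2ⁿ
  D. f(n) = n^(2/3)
D < A < B < C

Comparing growth rates:
D = n^(2/3) is O(n^(2/3))
A = n + 100 is O(n)
B = n log(n) is O(n log n)
C = 2ⁿ is O(2ⁿ)

Therefore, the order from slowest to fastest is: D < A < B < C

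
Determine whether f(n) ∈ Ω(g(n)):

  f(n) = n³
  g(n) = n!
False

f(n) = n³ is O(n³), and g(n) = n! is O(n!).
Since O(n³) grows slower than O(n!), f(n) = Ω(g(n)) is false.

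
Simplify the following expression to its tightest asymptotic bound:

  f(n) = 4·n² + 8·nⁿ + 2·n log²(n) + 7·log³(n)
Θ(nⁿ)

Order the terms by growth rate: 7·log³(n) ≺ 2·n log²(n) ≺ 4·n² ≺ 8·nⁿ.
The fastest-growing term 8·nⁿ dominates as n → ∞; dropping its constant factor gives Θ(nⁿ).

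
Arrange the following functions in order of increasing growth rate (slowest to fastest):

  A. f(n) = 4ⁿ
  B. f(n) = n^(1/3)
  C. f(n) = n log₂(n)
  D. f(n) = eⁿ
B < C < D < A

Comparing growth rates:
B = n^(1/3) is O(n^(1/3))
C = n log₂(n) is O(n log n)
D = eⁿ is O(eⁿ)
A = 4ⁿ is O(4ⁿ)

Therefore, the order from slowest to fastest is: B < C < D < A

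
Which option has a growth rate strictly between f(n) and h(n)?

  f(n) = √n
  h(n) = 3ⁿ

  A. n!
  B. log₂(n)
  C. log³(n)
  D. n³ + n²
D

We need g(n) with √n = o(g(n)) and g(n) = o(3ⁿ), i.e. O(√n) ≺ g ≺ O(3ⁿ).
Check each option:
  A. n! — O(n!) does not grow strictly slower than h(n)
  B. log₂(n) — O(log n) does not grow strictly faster than f(n)
  C. log³(n) — O(log³ n) does not grow strictly faster than f(n)
  D. n³ + n² — O(n³) is strictly between O(√n) and O(3ⁿ) ✓

Only option D (n³ + n²) lies strictly between.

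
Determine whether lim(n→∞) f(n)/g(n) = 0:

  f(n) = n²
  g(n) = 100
False

f(n) = n² is O(n²), and g(n) = 100 is O(1).
Since O(n²) grows faster than or equal to O(1), f(n) = o(g(n)) is false.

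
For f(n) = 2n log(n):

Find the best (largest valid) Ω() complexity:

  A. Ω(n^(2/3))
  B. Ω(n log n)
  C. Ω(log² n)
B

f(n) = 2n log(n) is Ω(n log n).
All listed options are valid Big-Ω bounds (lower bounds),
but Ω(n log n) is the tightest (largest valid bound).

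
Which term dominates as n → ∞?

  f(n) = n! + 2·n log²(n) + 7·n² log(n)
n!

Looking at each term:
  - n! is O(n!)
  - 2·n log²(n) is O(n log² n)
  - 7·n² log(n) is O(n² log n)

The term n! (O(n!)) grows fastest and dominates all others.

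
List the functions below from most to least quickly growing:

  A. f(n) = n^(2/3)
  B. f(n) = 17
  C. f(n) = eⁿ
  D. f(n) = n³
C > D > A > B

Comparing growth rates:
C = eⁿ is O(eⁿ)
D = n³ is O(n³)
A = n^(2/3) is O(n^(2/3))
B = 17 is O(1)

Therefore, the order from fastest to slowest is: C > D > A > B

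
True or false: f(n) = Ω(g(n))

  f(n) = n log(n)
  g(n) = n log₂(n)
True

f(n) = n log(n) and g(n) = n log₂(n) are both O(n log n).
Big-Ω permits equal growth rates (f ≥ c·g for some c > 0), so f(n) = Ω(g(n)) is true.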